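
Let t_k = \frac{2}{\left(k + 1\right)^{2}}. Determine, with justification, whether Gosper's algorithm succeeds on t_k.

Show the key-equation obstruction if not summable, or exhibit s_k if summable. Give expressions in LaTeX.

No — t_k has no hypergeometric antidifference.

r(k) = (k + 1)**2/(k + 2)**2 after simplifying.
A = k**2 + 2*k + 1, B = k**2 + 4*k + 4, C = 1.
Need (k**2 + 2*k + 1)·f(k+1) − (k**2 + 2*k + 1)·f(k) = 1.
Bound: deg f ≤ 0.
Generic f = c0 gives residual -1; -1 = 0 cannot hold, so t_k is not Gosper-summable.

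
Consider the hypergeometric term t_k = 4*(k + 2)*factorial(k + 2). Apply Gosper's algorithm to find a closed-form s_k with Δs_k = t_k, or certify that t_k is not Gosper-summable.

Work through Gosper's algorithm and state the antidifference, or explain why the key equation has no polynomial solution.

s_k = 4*factorial(k + 2)

Ratio r(k) = (k + 3)**2/(k + 2).
Normal form (A,B,C) = (k + 3, 1, k + 2).
Solve (k + 3)·f(k+1) − (1)·f(k) = k + 2.
deg f ≤ 0 (via 1,0,1).
Solve for f: f(k) = 1 (degree 0 ≤ 0).
So s_k = (B(k−1)f/C)·t_k = (1/(k + 2))·t_k = 4*factorial(k + 2).
Check: Δs_k = 4*(k + 2)*factorial(k + 2). ✓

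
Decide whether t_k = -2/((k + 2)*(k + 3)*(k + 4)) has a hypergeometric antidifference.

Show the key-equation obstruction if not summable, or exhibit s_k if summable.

Yes. s_k = k*(-k - 5)/(6*(k + 2)*(k + 3)).

The ratio is (k + 2)/(k + 5).
Gosper form: A/B · C(k+1)/C(k) with A=k + 2, B=k + 5, C=1.
Need (k + 2)·f(k+1) − (k + 4)·f(k) = 1.
From deg A=1, deg B=1, deg C=0: d=2.
Coefficient equations give f(k) = k*(k + 5)/12.
Certificate R = B(k−1)f/C = k*(k + 4)*(k + 5)/12 gives s_k = k*(-k - 5)/(6*(k + 2)*(k + 3)).
s_(k+1) − s_k = -2/(k**3 + 9*k**2 + 26*k + 24) = t_k.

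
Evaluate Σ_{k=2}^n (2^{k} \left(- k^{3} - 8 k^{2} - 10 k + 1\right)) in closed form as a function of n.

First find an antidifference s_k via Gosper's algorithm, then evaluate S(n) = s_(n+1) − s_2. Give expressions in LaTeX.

The ratio is 2*(k**3 + 11*k**2 + 29*k + 18)/(k**3 + 8*k**2 + 10*k - 1).
A = 2, B = 1, C = k**3 + 8*k**2 + 10*k - 1.
Solve (2)·f(k+1) − (1)·f(k) = k**3 + 8*k**2 + 10*k - 1.
Degrees (0,0,3) ⇒ d ≤ 3.
Solving with deg f ≤ 3: f(k) = (k - 1)*(k**2 + 3*k - 1).
So s_k = (B(k−1)f/C)·t_k = ((k - 1)*(k**2 + 3*k - 1)/(k**3 + 8*k**2 + 10*k - 1))·t_k = 2**k*(-k**3 - 2*k**2 + 4*k - 1).
Check: Δs_k = 2**k*(-k**3 - 8*k**2 - 10*k + 1). ✓
Telescope: S(n) = s_(n+1) − s_(2) = 2**(n + 1)*n*(-n**2 - 5*n - 3) − (-36) = -2*2**n*n**3 - 10*2**n*n**2 - 6*2**n*n + 36.

S(n) = - 2 \cdot 2^{n} n^{3} - 10 \cdot 2^{n} n^{2} - 6 \cdot 2^{n} n + 36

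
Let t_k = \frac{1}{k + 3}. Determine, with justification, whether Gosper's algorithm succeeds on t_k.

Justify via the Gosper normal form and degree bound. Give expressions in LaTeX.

No — the linear system for f has no solution.

The ratio is (k + 3)/(k + 4).
So A=k + 3 and B=k + 4, with C=1.
Set up (k + 3)·f(k+1) − (k + 3)·f(k) − (1) = 0.
d = 0 from the (1,1,0) case.
Write f(k) = c0. Then LHS − RHS = -1, requiring -1 = 0: contradictory. No certificate.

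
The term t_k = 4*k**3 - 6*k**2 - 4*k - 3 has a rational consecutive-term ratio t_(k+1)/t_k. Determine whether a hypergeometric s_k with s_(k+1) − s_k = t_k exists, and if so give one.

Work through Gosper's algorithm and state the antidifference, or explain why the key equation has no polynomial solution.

r(k) = (4*k**3 + 6*k**2 - 4*k - 9)/(4*k**3 - 6*k**2 - 4*k - 3) after simplifying.
So A=1 and B=1, with C=k**3 - 3*k**2/2 - k - 3/4.
Solve (1)·f(k+1) − (1)·f(k) = k**3 - 3*k**2/2 - k - 3/4.
Bound: deg f ≤ 4.
A polynomial solution: f(k) = k*(k**3 - 4*k**2 + 2*k - 2)/4.
Then R = B(k−1)f/C = k*(k**3 - 4*k**2 + 2*k - 2)/(4*k**3 - 6*k**2 - 4*k - 3), so s_k = R(k)·t_k = k*(k**3 - 4*k**2 + 2*k - 2).
Verify: 4*k**3 - 6*k**2 - 4*k - 3 matches t_k.

s_k = k*(k**3 - 4*k**2 + 2*k - 2)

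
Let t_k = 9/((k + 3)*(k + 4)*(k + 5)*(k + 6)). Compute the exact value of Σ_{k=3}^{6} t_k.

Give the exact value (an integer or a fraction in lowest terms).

Ratio r(k) = (k + 3)/(k + 7).
A = k + 3, B = k + 7, C = 1.
Set up (k + 3)·f(k+1) − (k + 6)·f(k) − (1) = 0.
d = 3 from the (1,1,0) case.
Match coefficients ⇒ f(k) = k*(k**2 + 12*k + 47)/180.
Get s_k = R·t_k = k*(k**2 + 12*k + 47)/(20*(k + 3)*(k + 4)*(k + 5)) with R(k) = B(k−1)f(k)/C(k) = k*(k + 6)*(k**2 + 12*k + 47)/180.
Check: Δs_k = 9/(k**4 + 18*k**3 + 119*k**2 + 342*k + 360). ✓
Evaluate s at k=7 and k=3: 21/440 and 23/560; difference 41/6160.

Σ = 41/6160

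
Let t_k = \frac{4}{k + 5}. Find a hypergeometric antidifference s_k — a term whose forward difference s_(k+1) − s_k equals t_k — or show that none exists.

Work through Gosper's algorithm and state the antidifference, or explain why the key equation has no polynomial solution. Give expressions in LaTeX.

Step 1: r(k) = (k + 5)/(k + 6).
Normal form (A,B,C) = (k + 5, k + 6, 1).
Set up (k + 5)·f(k+1) − (k + 5)·f(k) − (1) = 0.
deg f ≤ 0 (via 1,1,0).
Put f(k) = c0: A·f(k+1) − B(k−1)·f(k) − C = -1; need -1 = 0 — inconsistent ⇒ no f, not summable.

not Gosper-summable; s_k does not exist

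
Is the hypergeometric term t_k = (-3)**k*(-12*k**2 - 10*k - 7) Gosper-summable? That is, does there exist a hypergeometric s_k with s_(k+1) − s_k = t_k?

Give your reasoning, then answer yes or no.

Yes. s_k = (-3)**k*(3*k**2 - 2*k + 1).

Ratio r(k) = 3*(-12*k**2 - 34*k - 29)/(12*k**2 + 10*k + 7).
A = -3, B = 1, C = k**2 + 5*k/6 + 7/12.
Solve (-3)·f(k+1) − (1)·f(k) = k**2 + 5*k/6 + 7/12.
deg f ≤ 2 (via 0,0,2).
Coefficient equations give f(k) = -(3*k**2 - 2*k + 1)/12.
Certificate R = B(k−1)f/C = -(3*k**2 - 2*k + 1)/(12*k**2 + 10*k + 7) gives s_k = (-3)**k*(3*k**2 - 2*k + 1).
Δs = (-3)**k*(-12*k**2 - 10*k - 7), as required.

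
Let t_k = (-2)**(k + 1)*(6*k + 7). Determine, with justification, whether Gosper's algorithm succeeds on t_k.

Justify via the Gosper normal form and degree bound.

Step 1: r(k) = 2*(-6*k - 13)/(6*k + 7).
Take A(k)=-2, B(k)=1, C(k)=k + 7/6.
f must satisfy (-2)·f(k+1) − (1)·f(k) = k + 7/6.
Degrees (0,0,1) ⇒ d ≤ 1.
A polynomial solution: f(k) = -(2*k + 1)/6.
R(k) = B(k−1)·f(k)/C(k) = -(2*k + 1)/(6*k + 7); s_k = R·t_k = 2*(-2)**k*(2*k + 1).
Δs = (-2)**(k + 1)*(6*k + 7), as required.

Yes. s_k = 2*(-2)**k*(2*k + 1).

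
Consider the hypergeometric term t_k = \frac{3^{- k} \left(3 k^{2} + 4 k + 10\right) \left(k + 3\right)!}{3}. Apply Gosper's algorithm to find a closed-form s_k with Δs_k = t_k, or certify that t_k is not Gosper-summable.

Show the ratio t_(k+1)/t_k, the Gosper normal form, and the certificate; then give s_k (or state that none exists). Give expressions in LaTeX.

t_(k+1)/t_k = (k + 4)*(4*k + 3*(k + 1)**2 + 14)/(3*(3*k**2 + 4*k + 10)).
Normal form (A,B,C) = (k/3 + 4/3, 1, k**2 + 4*k/3 + 10/3).
Set up (k/3 + 4/3)·f(k+1) − (1)·f(k) − (k**2 + 4*k/3 + 10/3) = 0.
Degrees (1,0,2) ⇒ d ≤ 1.
Solve for f: f(k) = 3*k - 2 (degree 1 ≤ 1).
R(k) = B(k−1)·f(k)/C(k) = 3*(3*k - 2)/(3*k**2 + 4*k + 10); s_k = R·t_k = (3*k - 2)*factorial(k + 3)/3**k.
s_(k+1) − s_k = (3*k**2 + 4*k + 10)*factorial(k + 3)/(3*3**k) = t_k.

s_k = 3^{- k} \left(3 k - 2\right) \left(k + 3\right)!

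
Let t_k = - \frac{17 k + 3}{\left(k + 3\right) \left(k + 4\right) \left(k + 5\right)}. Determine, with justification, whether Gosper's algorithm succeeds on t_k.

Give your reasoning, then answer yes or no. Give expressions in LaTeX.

The ratio is (k + 3)*(17*k + 20)/((k + 6)*(17*k + 3)).
So A=k + 3 and B=k + 6, with C=k + 3/17.
Need (k + 3)·f(k+1) − (k + 5)·f(k) = k + 3/17.
Bound: deg f ≤ 2.
Coefficient equations give f(k) = k*(9*k - 5)/68.
R(k) = B(k−1)·f(k)/C(k) = k*(k + 5)*(9*k - 5)/(4*(17*k + 3)); s_k = R·t_k = k*(5 - 9*k)/(4*(k + 3)*(k + 4)).
Verify: (-17*k - 3)/(k**3 + 12*k**2 + 47*k + 60) matches t_k.

Yes. s_k = \frac{k \left(5 - 9 k\right)}{4 \left(k + 3\right) \left(k + 4\right)}.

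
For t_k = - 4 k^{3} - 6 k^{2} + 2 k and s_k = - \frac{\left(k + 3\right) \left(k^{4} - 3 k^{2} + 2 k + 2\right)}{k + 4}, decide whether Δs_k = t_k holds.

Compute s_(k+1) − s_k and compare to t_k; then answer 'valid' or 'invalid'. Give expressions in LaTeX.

Invalid: residual \frac{3 k^{4} + 22 k^{3} + 25 k^{2} - 10 k - 2}{k^{2} + 9 k + 20} ≠ 0.

s_(k+1) = -(k + 4)*(2*k + (k + 1)**4 - 3*(k + 1)**2 + 4)/(k + 5)
s_(k+1) − s_k = (-4*k**5 - 39*k**4 - 110*k**3 - 77*k**2 + 30*k - 2)/(k**2 + 9*k + 20)
(s_(k+1) − s_k) − t_k = (3*k**4 + 22*k**3 + 25*k**2 - 10*k - 2)/(k**2 + 9*k + 20)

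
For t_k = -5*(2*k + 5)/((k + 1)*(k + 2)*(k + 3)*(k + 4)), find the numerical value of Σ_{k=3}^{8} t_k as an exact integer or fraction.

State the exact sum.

Σ = -1/6

The ratio is (k + 1)*(2*k + 7)/((k + 5)*(2*k + 5)).
So A=k + 1 and B=k + 5, with C=k + 5/2.
Set up (k + 1)·f(k+1) − (k + 4)·f(k) − (k + 5/2) = 0.
Bound: deg f ≤ 3.
A polynomial solution: f(k) = k*(k + 2)*(k + 4)/6.
R(k) = B(k−1)·f(k)/C(k) = k*(k + 2)*(k + 4)**2/(3*(2*k + 5)); s_k = R·t_k = 5*k*(-k - 4)/(3*(k**2 + 4*k + 3)).
Check: Δs_k = 5*(-2*k - 5)/(k**4 + 10*k**3 + 35*k**2 + 50*k + 24). ✓
Σ_(k=3)^(8) t_k = s_(9) − s_(3) = -13/8 − (-35/24) = -1/6.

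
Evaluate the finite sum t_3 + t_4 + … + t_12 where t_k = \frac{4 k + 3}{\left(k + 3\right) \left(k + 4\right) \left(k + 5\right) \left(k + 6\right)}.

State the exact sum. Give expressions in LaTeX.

The ratio is (k + 3)*(4*k + 7)/((k + 7)*(4*k + 3)).
Take A(k)=k + 3, B(k)=k + 7, C(k)=k + 3/4.
Solve (k + 3)·f(k+1) − (k + 6)·f(k) = k + 3/4.
From deg A=1, deg B=1, deg C=1: d=3.
A polynomial solution: f(k) = k*(k**2 + 12*k + 7)/80.
R(k) = B(k−1)·f(k)/C(k) = k*(k + 6)*(k**2 + 12*k + 7)/(20*(4*k + 3)); s_k = R·t_k = k*(k**2 + 12*k + 7)/(20*(k + 3)*(k + 4)*(k + 5)).
Check: Δs_k = (4*k + 3)/(k**4 + 18*k**3 + 119*k**2 + 342*k + 360). ✓
Telescoping: Σ = s_(13) − s_(3) = 1079/24480 − (13/560) = 715/34272.

Σ = 715/34272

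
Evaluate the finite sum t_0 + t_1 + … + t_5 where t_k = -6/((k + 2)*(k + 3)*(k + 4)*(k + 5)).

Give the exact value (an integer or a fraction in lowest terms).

Ratio r(k) = (k + 2)/(k + 6).
So A=k + 2 and B=k + 6, with C=1.
Set up (k + 2)·f(k+1) − (k + 5)·f(k) − (1) = 0.
From deg A=1, deg B=1, deg C=0: d=3.
Solving with deg f ≤ 3: f(k) = k*(k**2 + 9*k + 26)/72.
So s_k = (B(k−1)f/C)·t_k = (k*(k + 5)*(k**2 + 9*k + 26)/72)·t_k = k*(-k**2 - 9*k - 26)/(12*(k + 2)*(k + 3)*(k + 4)).
Δs = -6/(k**4 + 14*k**3 + 71*k**2 + 154*k + 120), as required.
Σ_(k=0)^(5) t_k = s_(6) − s_(0) = -29/360 − (0) = -29/360.

Σ = -29/360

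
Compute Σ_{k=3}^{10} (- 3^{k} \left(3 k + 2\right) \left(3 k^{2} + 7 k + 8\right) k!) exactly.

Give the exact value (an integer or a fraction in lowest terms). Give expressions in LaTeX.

r(k) = 3*(9*k**4 + 63*k**3 + 173*k**2 + 209*k + 90)/(9*k**3 + 27*k**2 + 38*k + 16) after simplifying.
Normal form (A,B,C) = (3*k + 3, 1, k**3 + 3*k**2 + 38*k/9 + 16/9).
Solve (3*k + 3)·f(k+1) − (1)·f(k) = k**3 + 3*k**2 + 38*k/9 + 16/9.
Bound: deg f ≤ 2.
Match coefficients ⇒ f(k) = (3*k**2 + k + 2)/9.
Get s_k = R·t_k = -3**k*(3*k**2 + k + 2)*factorial(k) with R(k) = B(k−1)f(k)/C(k) = (3*k**2 + k + 2)/((3*k + 2)*(3*k**2 + 7*k + 8)).
s_(k+1) − s_k = -3**k*(3*k + 2)*(3*k**2 + 7*k + 8)*factorial(k) = t_k.
Telescoping: Σ = s_(11) − s_(3) = -2658749154969600 − (-5184) = -2658749154964416.

Σ = -2658749154964416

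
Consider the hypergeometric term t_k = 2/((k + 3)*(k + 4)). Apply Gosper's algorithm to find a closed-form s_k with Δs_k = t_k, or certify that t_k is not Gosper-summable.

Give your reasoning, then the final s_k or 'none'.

s_k = 2*k/(3*(k + 3))

Compute t_(k+1)/t_k: get (k + 3)/(k + 5).
Factor: A=k + 3; B=k + 5; C=1.
Key eq: (k + 3)·f(k+1) = (k + 4)·f(k) + (1).
deg f ≤ 1 (via 1,1,0).
Solving with deg f ≤ 1: f(k) = k/3.
R(k) = B(k−1)·f(k)/C(k) = k*(k + 4)/3; s_k = R·t_k = 2*k/(3*(k + 3)).
Verify: 2/(k**2 + 7*k + 12) matches t_k.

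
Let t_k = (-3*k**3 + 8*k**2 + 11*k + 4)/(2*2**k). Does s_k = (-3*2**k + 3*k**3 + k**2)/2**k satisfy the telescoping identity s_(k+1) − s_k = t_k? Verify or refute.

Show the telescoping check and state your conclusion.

valid; difference matches t_k

s_(k+1) = (-6*2**k + 3*(k + 1)**3 + (k + 1)**2)/(2*2**k)
s_(k+1) − s_k = (-3*k**3 + 8*k**2 + 11*k + 4)/(2*2**k)
(s_(k+1) − s_k) − t_k = 0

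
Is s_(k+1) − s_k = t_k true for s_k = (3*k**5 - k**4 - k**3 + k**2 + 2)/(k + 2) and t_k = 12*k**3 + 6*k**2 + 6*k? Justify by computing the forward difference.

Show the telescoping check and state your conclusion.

s_(k+1) = (3*(k + 1)**5 - (k + 1)**4 - (k + 1)**3 + (k + 1)**2 + 2)/(k + 3)
s_(k+1) − s_k = (12*k**5 + 57*k**4 + 74*k**3 + 51*k**2 + 22*k + 2)/(k**2 + 5*k + 6)
(s_(k+1) − s_k) − t_k = (-9*k**4 - 34*k**3 - 15*k**2 - 14*k + 2)/(k**2 + 5*k + 6)

Invalid: residual (-9*k**4 - 34*k**3 - 15*k**2 - 14*k + 2)/(k**2 + 5*k + 6) ≠ 0.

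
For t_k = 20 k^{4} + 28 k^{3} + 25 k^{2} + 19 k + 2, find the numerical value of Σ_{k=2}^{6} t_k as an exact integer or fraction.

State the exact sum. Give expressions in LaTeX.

The ratio is (20*k**4 + 108*k**3 + 229*k**2 + 233*k + 94)/(20*k**4 + 28*k**3 + 25*k**2 + 19*k + 2).
Factor: A=1; B=1; C=k**4 + 7*k**3/5 + 5*k**2/4 + 19*k/20 + 1/10.
Set up (1)·f(k+1) − (1)·f(k) − (k**4 + 7*k**3/5 + 5*k**2/4 + 19*k/20 + 1/10) = 0.
Degrees (0,0,4) ⇒ d ≤ 5.
Solving with deg f ≤ 5: f(k) = k*(k + 1)*(4*k**3 - 7*k**2 + 8*k - 4)/20.
So s_k = (B(k−1)f/C)·t_k = (k*(4*k**3 - 7*k**2 + 8*k - 4)/(20*k**3 + 8*k**2 + 17*k + 2))·t_k = k*(4*k**4 - 3*k**3 + k**2 + 4*k - 4).
Verify: 20*k**4 + 28*k**3 + 25*k**2 + 19*k + 2 matches t_k.
Telescoping: Σ = s_(7) − s_(2) = 60536 − (96) = 60440.

Σ = 60440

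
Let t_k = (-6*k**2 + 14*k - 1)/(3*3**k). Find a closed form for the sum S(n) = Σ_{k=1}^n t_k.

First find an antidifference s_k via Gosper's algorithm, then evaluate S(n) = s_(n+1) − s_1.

S(n) = 3**(-n - 1)*(3**n + 3*n**2 + 2*n - 1)

Compute t_(k+1)/t_k: get (6*k**2 - 2*k - 7)/(3*(6*k**2 - 14*k + 1)).
Gosper form: A/B · C(k+1)/C(k) with A=1/3, B=1, C=k**2 - 7*k/3 + 1/6.
Key eq: (1/3)·f(k+1) = (1)·f(k) + (k**2 - 7*k/3 + 1/6).
deg f ≤ 2 (via 0,0,2).
Solving with deg f ≤ 2: f(k) = -k*(3*k - 4)/2.
Then R = B(k−1)f/C = -3*k*(3*k - 4)/(6*k**2 - 14*k + 1), so s_k = R(k)·t_k = k*(3*k - 4)/3**k.
Δs = (-6*k**2 + 14*k - 1)/(3*3**k), as required.
Telescope: S(n) = s_(n+1) − s_(1) = 3**(-n - 1)*(3*n**2 + 2*n - 1) − (-1/3) = 3**(-n - 1)*(3**n + 3*n**2 + 2*n - 1).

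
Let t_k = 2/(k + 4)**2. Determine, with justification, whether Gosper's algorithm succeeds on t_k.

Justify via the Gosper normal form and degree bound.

Step 1: r(k) = (k + 4)**2/(k + 5)**2.
A = k**2 + 8*k + 16, B = k**2 + 10*k + 25, C = 1.
Solve (k**2 + 8*k + 16)·f(k+1) − (k**2 + 8*k + 16)·f(k) = 1.
Degrees (2,2,0) ⇒ d ≤ 0.
Write f(k) = c0. Then LHS − RHS = -1, requiring -1 = 0: contradictory. No certificate.

No; the coefficient equations for f are inconsistent.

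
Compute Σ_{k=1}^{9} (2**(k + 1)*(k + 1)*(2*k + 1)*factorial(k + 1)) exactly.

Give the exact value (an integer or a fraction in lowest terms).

Compute t_(k+1)/t_k: get (k + 2)**2*(4*k + 6)/((k + 1)*(2*k + 1)).
Normal form (A,B,C) = (2*k + 4, 1, k**2 + 3*k/2 + 1/2).
f must satisfy (2*k + 4)·f(k+1) − (1)·f(k) = k**2 + 3*k/2 + 1/2.
d = 1 from the (1,0,2) case.
Solving with deg f ≤ 1: f(k) = (k - 1)/2.
Get s_k = R·t_k = 2**(k + 1)*(k - 1)*factorial(k + 1) with R(k) = B(k−1)f(k)/C(k) = (k - 1)/((k + 1)*(2*k + 1)).
Δs = 2**(k + 1)*(k + 1)*(2*k + 1)*factorial(k + 1), as required.
Σ_(k=1)^(9) t_k = s_(10) − s_(1) = 735746457600 − (0) = 735746457600.

Σ = 735746457600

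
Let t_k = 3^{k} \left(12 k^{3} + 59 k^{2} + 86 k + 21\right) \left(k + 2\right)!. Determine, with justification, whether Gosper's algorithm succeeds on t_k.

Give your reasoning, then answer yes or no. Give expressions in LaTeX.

t_(k+1)/t_k = 3*(12*k**4 + 131*k**3 + 525*k**2 + 898*k + 534)/(12*k**3 + 59*k**2 + 86*k + 21).
So A=3*k + 9 and B=1, with C=k**3 + 59*k**2/12 + 43*k/6 + 7/4.
Need (3*k + 9)·f(k+1) − (1)·f(k) = k**3 + 59*k**2/12 + 43*k/6 + 7/4.
From deg A=1, deg B=0, deg C=3: d=2.
A polynomial solution: f(k) = (k + 1)*(4*k - 3)/12.
R(k) = B(k−1)·f(k)/C(k) = (k + 1)*(4*k - 3)/(12*k**3 + 59*k**2 + 86*k + 21); s_k = R·t_k = 3**k*(k + 1)*(4*k - 3)*factorial(k + 2).
s_(k+1) − s_k = 3**k*(12*k**3 + 59*k**2 + 86*k + 21)*factorial(k + 2) = t_k.

Yes. s_k = 3^{k} \left(k + 1\right) \left(4 k - 3\right) \left(k + 2\right)!.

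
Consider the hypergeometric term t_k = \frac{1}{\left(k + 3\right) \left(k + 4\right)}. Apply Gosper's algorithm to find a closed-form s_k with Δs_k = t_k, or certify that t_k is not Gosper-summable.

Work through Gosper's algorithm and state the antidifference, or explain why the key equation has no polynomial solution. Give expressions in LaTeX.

s_k = \frac{k}{3 \left(k + 3\right)}

t_(k+1)/t_k = (k + 3)/(k + 5).
Gosper form: A/B · C(k+1)/C(k) with A=k + 3, B=k + 5, C=1.
f must satisfy (k + 3)·f(k+1) − (k + 4)·f(k) = 1.
deg f ≤ 1 (via 1,1,0).
Solving with deg f ≤ 1: f(k) = k/3.
Then R = B(k−1)f/C = k*(k + 4)/3, so s_k = R(k)·t_k = k/(3*(k + 3)).
Check: Δs_k = 1/(k**2 + 7*k + 12). ✓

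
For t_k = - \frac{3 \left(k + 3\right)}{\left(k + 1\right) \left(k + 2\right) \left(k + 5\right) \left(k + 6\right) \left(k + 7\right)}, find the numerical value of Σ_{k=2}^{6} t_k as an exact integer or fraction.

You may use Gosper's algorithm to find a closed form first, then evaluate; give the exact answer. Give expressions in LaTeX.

Σ = -15/2912

r(k) = (k + 1)*(k + 4)*(k + 5)/((k + 3)**2*(k + 8)) after simplifying.
Normal form (A,B,C) = (k + 1, k + 8, k**3 + 10*k**2 + 33*k + 36).
Key eq: (k + 1)·f(k+1) = (k + 7)·f(k) + (k**3 + 10*k**2 + 33*k + 36).
Degrees (1,1,3) ⇒ d ≤ 6.
Solve for f: f(k) = k*(k + 2)*(k + 3)*(k + 4)*(k**2 + 12*k + 41)/90 (degree 6 ≤ 6).
R(k) = B(k−1)·f(k)/C(k) = k*(k + 2)*(k + 7)*(k**2 + 12*k + 41)/(90*(k + 3)); s_k = R·t_k = k*(-k**2 - 12*k - 41)/(30*(k**3 + 12*k**2 + 41*k + 30)).
Check: Δs_k = 3*(-k - 3)/(k**5 + 21*k**4 + 163*k**3 + 567*k**2 + 844*k + 420). ✓
Sum = s_(7) − s_(2); s_(7) = -203/6240, s_(2) = -23/840 ⇒ -15/2912.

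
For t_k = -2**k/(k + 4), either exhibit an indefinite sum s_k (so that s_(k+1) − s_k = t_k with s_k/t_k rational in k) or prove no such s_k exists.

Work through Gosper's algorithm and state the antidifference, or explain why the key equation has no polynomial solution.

Ratio r(k) = 2*(k + 4)/(k + 5).
So A=2*k + 8 and B=k + 5, with C=1.
Solve (2*k + 8)·f(k+1) − (k + 4)·f(k) = 1.
Degrees (1,1,0) ⇒ d ≤ -1.
d = -1 < 0 ⇒ no nonzero polynomial f; not summable.

none (Gosper's algorithm certifies no s_k)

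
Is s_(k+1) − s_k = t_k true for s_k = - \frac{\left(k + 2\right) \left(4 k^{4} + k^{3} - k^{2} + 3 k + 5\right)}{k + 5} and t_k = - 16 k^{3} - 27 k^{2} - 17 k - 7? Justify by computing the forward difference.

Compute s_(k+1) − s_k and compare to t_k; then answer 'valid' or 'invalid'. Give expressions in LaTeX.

s_(k+1) = -(k + 3)*(3*k + 4*(k + 1)**4 + (k + 1)**3 - (k + 1)**2 + 8)/(k + 6)
s_(k+1) − s_k = (-16*k**5 - 167*k**4 - 476*k**3 - 545*k**2 - 320*k - 120)/(k**2 + 11*k + 30)
(s_(k+1) − s_k) − t_k = 3*(12*k**4 + 106*k**3 + 153*k**2 + 89*k + 30)/(k**2 + 11*k + 30)

Invalid: residual \frac{3 \left(12 k^{4} + 106 k^{3} + 153 k^{2} + 89 k + 30\right)}{k^{2} + 11 k + 30} ≠ 0.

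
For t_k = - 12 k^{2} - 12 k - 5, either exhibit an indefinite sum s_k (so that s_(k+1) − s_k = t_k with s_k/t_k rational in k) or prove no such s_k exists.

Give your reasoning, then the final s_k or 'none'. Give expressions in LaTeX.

The ratio is (12*k**2 + 36*k + 29)/(12*k**2 + 12*k + 5).
So A=1 and B=1, with C=k**2 + k + 5/12.
Solve (1)·f(k+1) − (1)·f(k) = k**2 + k + 5/12.
Bound: deg f ≤ 3.
Solve for f: f(k) = k*(4*k**2 + 1)/12 (degree 3 ≤ 3).
Then R = B(k−1)f/C = k*(4*k**2 + 1)/(12*k**2 + 12*k + 5), so s_k = R(k)·t_k = -4*k**3 - k.
Check: Δs_k = -12*k**2 - 12*k - 5. ✓

s_k = - 4 k^{3} - k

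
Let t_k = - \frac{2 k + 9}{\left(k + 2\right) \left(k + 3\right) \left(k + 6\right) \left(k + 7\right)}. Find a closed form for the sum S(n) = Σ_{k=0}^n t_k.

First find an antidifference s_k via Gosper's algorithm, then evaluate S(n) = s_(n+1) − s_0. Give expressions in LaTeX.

S(n) = \frac{- n^{2} - 10 n - 9}{12 \left(n^{2} + 10 n + 21\right)}

The ratio is (k + 2)*(k + 6)*(2*k + 11)/((k + 4)*(k + 8)*(2*k + 9)).
A = k + 2, B = k + 8, C = k**3 + 27*k**2/2 + 121*k/2 + 90.
Need (k + 2)·f(k+1) − (k + 7)·f(k) = k**3 + 27*k**2/2 + 121*k/2 + 90.
Bound: deg f ≤ 5.
Solving with deg f ≤ 5: f(k) = k*(k + 3)*(k + 4)*(k + 5)*(k + 8)/24.
Certificate R = B(k−1)f/C = k*(k + 3)*(k + 7)*(k + 8)/(12*(2*k + 9)) gives s_k = k*(-k - 8)/(12*(k**2 + 8*k + 12)).
Verify: (-2*k - 9)/(k**4 + 18*k**3 + 113*k**2 + 288*k + 252) matches t_k.
Σ_(k=0)^n t_k = s_(n+1) − s_(0) = ((-n**2 - 10*n - 9)/(12*(n**2 + 10*n + 21))) − (0), i.e. (-n**2 - 10*n - 9)/(12*(n**2 + 10*n + 21)).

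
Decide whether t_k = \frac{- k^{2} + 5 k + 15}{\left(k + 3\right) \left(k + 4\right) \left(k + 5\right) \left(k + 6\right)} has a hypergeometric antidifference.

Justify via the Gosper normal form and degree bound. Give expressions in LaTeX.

The ratio is (k**3 - 28*k - 57)/(k**3 + 2*k**2 - 50*k - 105).
So A=k + 3 and B=k + 7, with C=k**2 - 5*k - 15.
f must satisfy (k + 3)·f(k+1) − (k + 6)·f(k) = k**2 - 5*k - 15.
Degrees (1,1,2) ⇒ d ≤ 3.
Solving with deg f ≤ 3: f(k) = -k*(k**2 + 32*k + 67)/20.
R(k) = B(k−1)·f(k)/C(k) = -k*(k + 6)*(k**2 + 32*k + 67)/(20*(k**2 - 5*k - 15)); s_k = R·t_k = k*(k**2 + 32*k + 67)/(20*(k + 3)*(k + 4)*(k + 5)).
Verify: (-k**2 + 5*k + 15)/(k**4 + 18*k**3 + 119*k**2 + 342*k + 360) matches t_k.

Yes. s_k = \frac{k \left(k^{2} + 32 k + 67\right)}{20 \left(k + 3\right) \left(k + 4\right) \left(k + 5\right)}.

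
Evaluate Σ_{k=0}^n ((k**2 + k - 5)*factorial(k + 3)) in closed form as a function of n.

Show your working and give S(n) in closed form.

S(n) = n*factorial(n + 4) - 2*factorial(n + 4) + 18

r(k) = (k + 4)*(k + (k + 1)**2 - 4)/(k**2 + k - 5) after simplifying.
Gosper form: A/B · C(k+1)/C(k) with A=k + 4, B=1, C=k**2 + k - 5.
Key eq: (k + 4)·f(k+1) = (1)·f(k) + (k**2 + k - 5).
Degrees (1,0,2) ⇒ d ≤ 1.
Match coefficients ⇒ f(k) = k - 3.
R(k) = B(k−1)·f(k)/C(k) = (k - 3)/(k**2 + k - 5); s_k = R·t_k = (k - 3)*factorial(k + 3).
s_(k+1) − s_k = (k**2 + k - 5)*factorial(k + 3) = t_k.
s_(n+1) = (n - 2)*factorial(n + 4) and s_(0) = -18, so S(n) = n*factorial(n + 4) - 2*factorial(n + 4) + 18.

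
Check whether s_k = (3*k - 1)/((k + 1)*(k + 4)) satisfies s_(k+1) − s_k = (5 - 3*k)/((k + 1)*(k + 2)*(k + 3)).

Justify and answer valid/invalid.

s_(k+1) = (3*k + 2)/((k + 2)*(k + 5))
s_(k+1) − s_k = (-3*k**2 - k + 18)/(k**4 + 12*k**3 + 49*k**2 + 78*k + 40)
(s_(k+1) − s_k) − t_k = 2*(6*k**2 + 15*k - 23)/(k**5 + 15*k**4 + 85*k**3 + 225*k**2 + 274*k + 120)

Invalid: residual 2*(6*k**2 + 15*k - 23)/(k**5 + 15*k**4 + 85*k**3 + 225*k**2 + 274*k + 120) ≠ 0.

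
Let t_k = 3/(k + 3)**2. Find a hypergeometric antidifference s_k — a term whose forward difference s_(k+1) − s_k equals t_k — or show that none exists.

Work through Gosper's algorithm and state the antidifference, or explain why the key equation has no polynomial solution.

Step 1: r(k) = (k + 3)**2/(k + 4)**2.
Gosper form: A/B · C(k+1)/C(k) with A=k**2 + 6*k + 9, B=k**2 + 8*k + 16, C=1.
f must satisfy (k**2 + 6*k + 9)·f(k+1) − (k**2 + 6*k + 9)·f(k) = 1.
d = 0 from the (2,2,0) case.
f = c0 ⇒ A·f(k+1) − B(k−1)·f(k) − C = -1. The system {-1 = 0} is inconsistent; no antidifference.

no hypergeometric antidifference exists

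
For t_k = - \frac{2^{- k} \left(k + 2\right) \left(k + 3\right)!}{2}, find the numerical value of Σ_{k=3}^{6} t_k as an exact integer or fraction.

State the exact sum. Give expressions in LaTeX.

Σ = -28260

Compute t_(k+1)/t_k: get (k + 3)*(k + 4)/(2*(k + 2)).
Factor: A=k/2 + 2; B=1; C=k + 2.
Solve (k/2 + 2)·f(k+1) − (1)·f(k) = k + 2.
From deg A=1, deg B=0, deg C=1: d=0.
Solving with deg f ≤ 0: f(k) = 2.
Get s_k = R·t_k = -factorial(k + 3)/2**k with R(k) = B(k−1)f(k)/C(k) = 2/(k + 2).
s_(k+1) − s_k = -(k + 2)*factorial(k + 3)/(2*2**k) = t_k.
Evaluate s at k=7 and k=3: -28350 and -90; difference -28260.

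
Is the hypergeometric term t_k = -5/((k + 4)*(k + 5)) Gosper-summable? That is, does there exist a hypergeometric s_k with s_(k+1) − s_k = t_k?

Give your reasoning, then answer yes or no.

Compute t_(k+1)/t_k: get (k + 4)/(k + 6).
Gosper form: A/B · C(k+1)/C(k) with A=k + 4, B=k + 6, C=1.
f must satisfy (k + 4)·f(k+1) − (k + 5)·f(k) = 1.
deg f ≤ 1 (via 1,1,0).
Solving with deg f ≤ 1: f(k) = k/4.
Then R = B(k−1)f/C = k*(k + 5)/4, so s_k = R(k)·t_k = -5*k/(4*k + 16).
Δs = -5/(k**2 + 9*k + 20), as required.

Yes. s_k = -5*k/(4*k + 16).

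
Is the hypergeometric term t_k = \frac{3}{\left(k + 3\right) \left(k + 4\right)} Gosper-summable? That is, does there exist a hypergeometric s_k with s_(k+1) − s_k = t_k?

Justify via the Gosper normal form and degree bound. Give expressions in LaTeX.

t_(k+1)/t_k = (k + 3)/(k + 5).
So A=k + 3 and B=k + 5, with C=1.
f must satisfy (k + 3)·f(k+1) − (k + 4)·f(k) = 1.
Degrees (1,1,0) ⇒ d ≤ 1.
Solve for f: f(k) = k/3 (degree 1 ≤ 1).
R(k) = B(k−1)·f(k)/C(k) = k*(k + 4)/3; s_k = R·t_k = k/(k + 3).
s_(k+1) − s_k = 3/(k**2 + 7*k + 12) = t_k.

Yes. s_k = \frac{k}{k + 3}.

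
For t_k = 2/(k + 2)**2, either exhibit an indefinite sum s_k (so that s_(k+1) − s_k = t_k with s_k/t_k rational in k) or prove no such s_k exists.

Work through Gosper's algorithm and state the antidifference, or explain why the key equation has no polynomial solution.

The ratio is (k + 2)**2/(k + 3)**2.
Factor: A=k**2 + 4*k + 4; B=k**2 + 6*k + 9; C=1.
Solve (k**2 + 4*k + 4)·f(k+1) − (k**2 + 4*k + 4)·f(k) = 1.
Bound: deg f ≤ 0.
Write f(k) = c0. Then LHS − RHS = -1, requiring -1 = 0: contradictory. No certificate.

none (Gosper's algorithm certifies no s_k)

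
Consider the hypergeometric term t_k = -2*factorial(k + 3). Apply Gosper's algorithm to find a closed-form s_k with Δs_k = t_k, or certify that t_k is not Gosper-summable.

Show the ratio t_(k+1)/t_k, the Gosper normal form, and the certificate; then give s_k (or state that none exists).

not Gosper-summable; s_k does not exist

r(k) = k + 4 after simplifying.
Factor: A=k + 4; B=1; C=1.
Solve (k + 4)·f(k+1) − (1)·f(k) = 1.
Bound: deg f ≤ -1.
deg f ≤ -1 is impossible — no certificate.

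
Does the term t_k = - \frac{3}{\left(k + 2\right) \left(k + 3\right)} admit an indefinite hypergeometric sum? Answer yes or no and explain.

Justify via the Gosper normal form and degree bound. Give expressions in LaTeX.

r(k) = (k + 2)/(k + 4) after simplifying.
So A=k + 2 and B=k + 4, with C=1.
f must satisfy (k + 2)·f(k+1) − (k + 3)·f(k) = 1.
From deg A=1, deg B=1, deg C=0: d=1.
Coefficient equations give f(k) = k/2.
So s_k = (B(k−1)f/C)·t_k = (k*(k + 3)/2)·t_k = -3*k/(2*k + 4).
Check: Δs_k = -3/(k**2 + 5*k + 6). ✓

Yes. s_k = - \frac{3 k}{2 k + 4}.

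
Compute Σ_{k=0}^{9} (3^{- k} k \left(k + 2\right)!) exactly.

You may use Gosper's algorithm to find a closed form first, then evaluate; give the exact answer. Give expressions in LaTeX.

Σ = 1970714/81

Compute t_(k+1)/t_k: get (k + 1)*(k + 3)/(3*k).
Factor: A=k/3 + 1; B=1; C=k.
Solve (k/3 + 1)·f(k+1) − (1)·f(k) = k.
d = 0 from the (1,0,1) case.
A polynomial solution: f(k) = 3.
R(k) = B(k−1)·f(k)/C(k) = 3/k; s_k = R·t_k = 3**(1 - k)*factorial(k + 2).
Verify: k*factorial(k + 2)/3**k matches t_k.
Σ_(k=0)^(9) t_k = s_(10) − s_(0) = 1971200/81 − (6) = 1970714/81.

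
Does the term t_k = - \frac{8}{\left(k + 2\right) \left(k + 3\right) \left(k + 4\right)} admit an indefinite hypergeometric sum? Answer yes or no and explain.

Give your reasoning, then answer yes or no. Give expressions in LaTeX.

The ratio is (k + 2)/(k + 5).
Factor: A=k + 2; B=k + 5; C=1.
Need (k + 2)·f(k+1) − (k + 4)·f(k) = 1.
deg f ≤ 2 (via 1,1,0).
Solve for f: f(k) = k*(k + 5)/12 (degree 2 ≤ 2).
R(k) = B(k−1)·f(k)/C(k) = k*(k + 4)*(k + 5)/12; s_k = R·t_k = 2*k*(-k - 5)/(3*(k + 2)*(k + 3)).
Check: Δs_k = -8/(k**3 + 9*k**2 + 26*k + 24). ✓

Yes. s_k = \frac{2 k \left(- k - 5\right)}{3 \left(k + 2\right) \left(k + 3\right)}.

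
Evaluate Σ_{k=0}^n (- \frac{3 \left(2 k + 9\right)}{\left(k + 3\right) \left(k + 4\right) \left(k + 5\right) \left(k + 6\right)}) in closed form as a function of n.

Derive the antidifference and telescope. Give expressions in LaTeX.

S(n) = \frac{- n^{2} - 10 n - 9}{5 \left(n^{2} + 10 n + 24\right)}

t_(k+1)/t_k = (k + 3)*(2*k + 11)/((k + 7)*(2*k + 9)).
A = k + 3, B = k + 7, C = k + 9/2.
Solve (k + 3)·f(k+1) − (k + 6)·f(k) = k + 9/2.
Degrees (1,1,1) ⇒ d ≤ 3.
Coefficient equations give f(k) = k*(k + 4)*(k + 8)/30.
R(k) = B(k−1)·f(k)/C(k) = k*(k + 4)*(k + 6)*(k + 8)/(15*(2*k + 9)); s_k = R·t_k = k*(-k - 8)/(5*(k**2 + 8*k + 15)).
Check: Δs_k = 3*(-2*k - 9)/(k**4 + 18*k**3 + 119*k**2 + 342*k + 360). ✓
Evaluate: s_(n+1) = (-n**2 - 10*n - 9)/(5*(n**2 + 10*n + 24)); subtract s_(0) = 0 ⇒ S(n) = (-n**2 - 10*n - 9)/(5*(n**2 + 10*n + 24)).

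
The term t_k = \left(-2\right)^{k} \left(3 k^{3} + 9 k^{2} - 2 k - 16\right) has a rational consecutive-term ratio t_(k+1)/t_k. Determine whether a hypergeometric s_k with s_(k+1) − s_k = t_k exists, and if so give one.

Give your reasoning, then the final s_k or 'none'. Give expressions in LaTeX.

t_(k+1)/t_k = 2*(-3*k**3 - 18*k**2 - 25*k + 6)/(3*k**3 + 9*k**2 - 2*k - 16).
A = -2, B = 1, C = k**3 + 3*k**2 - 2*k/3 - 16/3.
Need (-2)·f(k+1) − (1)·f(k) = k**3 + 3*k**2 - 2*k/3 - 16/3.
deg f ≤ 3 (via 0,0,3).
Solving with deg f ≤ 3: f(k) = -(k - 2)*(k + 1)*(k + 2)/3.
Certificate R = B(k−1)f/C = -(k - 2)*(k + 1)/(3*k**2 + 3*k - 8) gives s_k = (-2)**k*(-k**3 - k**2 + 4*k + 4).
Verify: (-2)**k*(3*k**3 + 9*k**2 - 2*k - 16) matches t_k.

s_k = \left(-2\right)^{k} \left(- k^{3} - k^{2} + 4 k + 4\right)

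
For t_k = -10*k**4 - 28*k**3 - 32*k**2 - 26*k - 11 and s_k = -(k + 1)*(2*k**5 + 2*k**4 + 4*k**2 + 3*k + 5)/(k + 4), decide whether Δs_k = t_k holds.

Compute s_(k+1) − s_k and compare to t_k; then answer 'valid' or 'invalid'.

s_(k+1) = -(k + 2)*(3*k + 2*(k + 1)**5 + 2*(k + 1)**4 + 4*(k + 1)**2 + 8)/(k + 5)
s_(k+1) − s_k = (-10*k**6 - 94*k**5 - 286*k**4 - 442*k**3 - 435*k**2 - 283*k - 103)/(k**2 + 9*k + 20)
(s_(k+1) − s_k) − t_k = 3*(8*k**5 + 66*k**4 + 144*k**3 + 150*k**2 + 112*k + 39)/(k**2 + 9*k + 20)

Invalid: residual 3*(8*k**5 + 66*k**4 + 144*k**3 + 150*k**2 + 112*k + 39)/(k**2 + 9*k + 20) ≠ 0.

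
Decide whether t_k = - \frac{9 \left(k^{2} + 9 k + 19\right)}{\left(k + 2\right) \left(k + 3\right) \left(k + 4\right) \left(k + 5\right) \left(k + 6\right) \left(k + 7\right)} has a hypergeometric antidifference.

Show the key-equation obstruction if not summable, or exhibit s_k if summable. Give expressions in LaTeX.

Compute t_(k+1)/t_k: get (k + 2)*(9*k + (k + 1)**2 + 28)/((k + 8)*(k**2 + 9*k + 19)).
Gosper form: A/B · C(k+1)/C(k) with A=k + 2, B=k + 8, C=k**2 + 9*k + 19.
Set up (k + 2)·f(k+1) − (k + 7)·f(k) − (k**2 + 9*k + 19) = 0.
Degrees (1,1,2) ⇒ d ≤ 5.
A polynomial solution: f(k) = k*(k + 3)*(k + 5)*(k**2 + 12*k + 44)/144.
Certificate R = B(k−1)f/C = k*(k + 3)*(k + 5)*(k + 7)*(k**2 + 12*k + 44)/(144*(k**2 + 9*k + 19)) gives s_k = k*(-k**2 - 12*k - 44)/(16*(k**3 + 12*k**2 + 44*k + 48)).
Δs = 9*(-k**2 - 9*k - 19)/(k**6 + 27*k**5 + 295*k**4 + 1665*k**3 + 5104*k**2 + 8028*k + 5040), as required.

Yes. s_k = \frac{k \left(- k^{2} - 12 k - 44\right)}{16 \left(k^{3} + 12 k^{2} + 44 k + 48\right)}.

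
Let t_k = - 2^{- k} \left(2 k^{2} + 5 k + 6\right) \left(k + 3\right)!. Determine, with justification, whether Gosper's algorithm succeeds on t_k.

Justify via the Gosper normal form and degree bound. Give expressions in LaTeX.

The ratio is (k + 4)*(5*k + 2*(k + 1)**2 + 11)/(2*(2*k**2 + 5*k + 6)).
So A=k/2 + 2 and B=1, with C=k**2 + 5*k/2 + 3.
f must satisfy (k/2 + 2)·f(k+1) − (1)·f(k) = k**2 + 5*k/2 + 3.
Degrees (1,0,2) ⇒ d ≤ 1.
A polynomial solution: f(k) = 2*k - 1.
Certificate R = B(k−1)f/C = 2*(2*k - 1)/(2*k**2 + 5*k + 6) gives s_k = -2**(1 - k)*(2*k - 1)*factorial(k + 3).
s_(k+1) − s_k = -(2*k**2 + 5*k + 6)*factorial(k + 3)/2**k = t_k.

Yes. s_k = - 2^{1 - k} \left(2 k - 1\right) \left(k + 3\right)!.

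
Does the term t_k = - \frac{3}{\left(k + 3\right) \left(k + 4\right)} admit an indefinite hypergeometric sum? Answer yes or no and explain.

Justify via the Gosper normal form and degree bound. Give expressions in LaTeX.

Compute t_(k+1)/t_k: get (k + 3)/(k + 5).
A = k + 3, B = k + 5, C = 1.
Need (k + 3)·f(k+1) − (k + 4)·f(k) = 1.
Degrees (1,1,0) ⇒ d ≤ 1.
Solve for f: f(k) = k/3 (degree 1 ≤ 1).
So s_k = (B(k−1)f/C)·t_k = (k*(k + 4)/3)·t_k = -k/(k + 3).
Δs = -3/(k**2 + 7*k + 12), as required.

Yes. s_k = - \frac{k}{k + 3}.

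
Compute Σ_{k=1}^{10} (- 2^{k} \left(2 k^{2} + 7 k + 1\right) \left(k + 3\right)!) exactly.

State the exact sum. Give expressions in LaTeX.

Step 1: r(k) = 2*(2*k**3 + 19*k**2 + 54*k + 40)/(2*k**2 + 7*k + 1).
Factor: A=2*k + 8; B=1; C=k**2 + 7*k/2 + 1/2.
f must satisfy (2*k + 8)·f(k+1) − (1)·f(k) = k**2 + 7*k/2 + 1/2.
From deg A=1, deg B=0, deg C=2: d=1.
Solve for f: f(k) = (k - 1)/2 (degree 1 ≤ 1).
Certificate R = B(k−1)f/C = (k - 1)/(2*k**2 + 7*k + 1) gives s_k = -2**k*(k - 1)*factorial(k + 3).
Δs = -2**k*(2*k**2 + 7*k + 1)*factorial(k + 3), as required.
Sum = s_(11) − s_(1); s_(11) = -1785411403776000, s_(1) = 0 ⇒ -1785411403776000.

Σ = -1785411403776000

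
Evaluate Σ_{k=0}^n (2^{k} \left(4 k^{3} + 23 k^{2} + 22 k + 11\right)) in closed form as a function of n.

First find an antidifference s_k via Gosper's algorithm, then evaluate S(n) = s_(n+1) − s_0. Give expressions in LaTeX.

S(n) = 8 \cdot 2^{n} n^{3} + 22 \cdot 2^{n} n^{2} + 24 \cdot 2^{n} n + 12 \cdot 2^{n} - 1

The ratio is 2*(4*k**3 + 35*k**2 + 80*k + 60)/(4*k**3 + 23*k**2 + 22*k + 11).
Normal form (A,B,C) = (2, 1, k**3 + 23*k**2/4 + 11*k/2 + 11/4).
Set up (2)·f(k+1) − (1)·f(k) − (k**3 + 23*k**2/4 + 11*k/2 + 11/4) = 0.
d = 3 from the (0,0,3) case.
A polynomial solution: f(k) = (4*k**3 - k**2 + 2*k + 1)/4.
R(k) = B(k−1)·f(k)/C(k) = (4*k**3 - k**2 + 2*k + 1)/(4*k**3 + 23*k**2 + 22*k + 11); s_k = R·t_k = 2**k*(4*k**3 - k**2 + 2*k + 1).
s_(k+1) − s_k = 2**k*(4*k**3 + 23*k**2 + 22*k + 11) = t_k.
s_(n+1) = 2**(n + 1)*(4*n**3 + 11*n**2 + 12*n + 6) and s_(0) = 1, so S(n) = 8*2**n*n**3 + 22*2**n*n**2 + 24*2**n*n + 12*2**n - 1.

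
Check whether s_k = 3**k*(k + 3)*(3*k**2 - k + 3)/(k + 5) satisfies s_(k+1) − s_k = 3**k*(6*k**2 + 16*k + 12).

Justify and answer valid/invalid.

s_(k+1) = 3**(k + 1)*(k + 4)*(-k + 3*(k + 1)**2 + 2)/(k + 6)
s_(k+1) − s_k = 3**k*(6*k**4 + 70*k**3 + 282*k**2 + 426*k + 246)/(k**2 + 11*k + 30)
(s_(k+1) − s_k) − t_k = 3**k*(-12*k**3 - 86*k**2 - 186*k - 114)/(k**2 + 11*k + 30)

Invalid: residual 3**k*(-12*k**3 - 86*k**2 - 186*k - 114)/(k**2 + 11*k + 30) ≠ 0.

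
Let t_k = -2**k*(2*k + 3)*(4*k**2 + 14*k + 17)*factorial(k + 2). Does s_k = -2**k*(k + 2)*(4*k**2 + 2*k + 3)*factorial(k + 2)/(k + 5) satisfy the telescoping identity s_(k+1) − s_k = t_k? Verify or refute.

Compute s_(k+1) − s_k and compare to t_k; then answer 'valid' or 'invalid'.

Invalid: residual 3*2**k*(8*k**4 + 80*k**3 + 272*k**2 + 429*k + 252)*factorial(k + 2)/((k + 5)*(k + 6)) ≠ 0.

s_(k+1) = -2**(k + 1)*(k + 3)*(4*k**2 + 10*k + 9)*factorial(k + 3)/(k + 6)
s_(k+1) − s_k = -2**k*(8*k**5 + 104*k**4 + 516*k**3 + 1271*k**2 + 1554*k + 774)*factorial(k + 2)/((k + 5)*(k + 6))
(s_(k+1) − s_k) − t_k = 3*2**k*(8*k**4 + 80*k**3 + 272*k**2 + 429*k + 252)*factorial(k + 2)/((k + 5)*(k + 6))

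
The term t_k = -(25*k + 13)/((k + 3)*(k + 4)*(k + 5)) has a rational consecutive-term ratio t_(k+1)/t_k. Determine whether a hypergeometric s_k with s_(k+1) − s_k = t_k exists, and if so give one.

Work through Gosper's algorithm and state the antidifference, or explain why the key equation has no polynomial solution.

s_k = k*(-11*k - 2)/(3*(k + 3)*(k + 4))

The ratio is (k + 3)*(25*k + 38)/((k + 6)*(25*k + 13)).
So A=k + 3 and B=k + 6, with C=k + 13/25.
Need (k + 3)·f(k+1) − (k + 5)·f(k) = k + 13/25.
Degrees (1,1,1) ⇒ d ≤ 2.
Solve for f: f(k) = k*(11*k + 2)/75 (degree 2 ≤ 2).
Get s_k = R·t_k = k*(-11*k - 2)/(3*(k + 3)*(k + 4)) with R(k) = B(k−1)f(k)/C(k) = k*(k + 5)*(11*k + 2)/(3*(25*k + 13)).
Check: Δs_k = (-25*k - 13)/(k**3 + 12*k**2 + 47*k + 60). ✓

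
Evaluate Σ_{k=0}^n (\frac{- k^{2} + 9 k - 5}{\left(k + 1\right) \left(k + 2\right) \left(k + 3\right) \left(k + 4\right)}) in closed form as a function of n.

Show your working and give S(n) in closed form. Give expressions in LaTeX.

S(n) = \frac{- n^{3} - 3 n^{2} - 32 n - 30}{6 \left(n^{3} + 9 n^{2} + 26 n + 24\right)}

The ratio is -(k + 1)*(9*k - (k + 1)**2 + 4)/((k + 5)*(k**2 - 9*k + 5)).
So A=k + 1 and B=k + 5, with C=k**2 - 9*k + 5.
Set up (k + 1)·f(k+1) − (k + 4)·f(k) − (k**2 - 9*k + 5) = 0.
Bound: deg f ≤ 3.
Coefficient equations give f(k) = k*(k**2 + 29)/6.
Certificate R = B(k−1)f/C = k*(k + 4)*(k**2 + 29)/(6*(k**2 - 9*k + 5)) gives s_k = k*(-k**2 - 29)/(6*(k + 1)*(k + 2)*(k + 3)).
Δs = (-k**2 + 9*k - 5)/(k**4 + 10*k**3 + 35*k**2 + 50*k + 24), as required.
Telescope: S(n) = s_(n+1) − s_(0) = (-n**3 - 3*n**2 - 32*n - 30)/(6*(n**3 + 9*n**2 + 26*n + 24)) − (0) = (-n**3 - 3*n**2 - 32*n - 30)/(6*(n**3 + 9*n**2 + 26*n + 24)).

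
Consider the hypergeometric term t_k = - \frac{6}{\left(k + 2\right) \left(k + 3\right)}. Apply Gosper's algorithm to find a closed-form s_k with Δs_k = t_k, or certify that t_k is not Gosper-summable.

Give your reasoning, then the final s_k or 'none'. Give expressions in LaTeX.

Compute t_(k+1)/t_k: get (k + 2)/(k + 4).
A = k + 2, B = k + 4, C = 1.
Solve (k + 2)·f(k+1) − (k + 3)·f(k) = 1.
Degrees (1,1,0) ⇒ d ≤ 1.
Match coefficients ⇒ f(k) = k/2.
Get s_k = R·t_k = -3*k/(k + 2) with R(k) = B(k−1)f(k)/C(k) = k*(k + 3)/2.
Check: Δs_k = -6/(k**2 + 5*k + 6). ✓

s_k = - \frac{3 k}{k + 2}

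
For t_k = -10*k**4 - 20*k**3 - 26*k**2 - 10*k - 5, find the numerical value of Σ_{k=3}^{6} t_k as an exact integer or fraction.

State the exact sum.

Σ = -33656

t_(k+1)/t_k = (10*k**4 + 60*k**3 + 146*k**2 + 162*k + 71)/(10*k**4 + 20*k**3 + 26*k**2 + 10*k + 5).
A = 1, B = 1, C = k**4 + 2*k**3 + 13*k**2/5 + k + 1/2.
Key eq: (1)·f(k+1) = (1)·f(k) + (k**4 + 2*k**3 + 13*k**2/5 + k + 1/2).
Degrees (0,0,4) ⇒ d ≤ 5.
Coefficient equations give f(k) = k*(2*k**4 + 2*k**2 - 3*k + 4)/10.
Get s_k = R·t_k = k*(-2*k**4 - 2*k**2 + 3*k - 4) with R(k) = B(k−1)f(k)/C(k) = k*(2*k**4 + 2*k**2 - 3*k + 4)/(10*k**4 + 20*k**3 + 26*k**2 + 10*k + 5).
Verify: -10*k**4 - 20*k**3 - 26*k**2 - 10*k - 5 matches t_k.
Sum = s_(7) − s_(3); s_(7) = -34181, s_(3) = -525 ⇒ -33656.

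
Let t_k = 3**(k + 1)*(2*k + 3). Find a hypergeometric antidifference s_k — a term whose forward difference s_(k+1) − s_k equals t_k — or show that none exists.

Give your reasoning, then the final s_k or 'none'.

Step 1: r(k) = 3*(2*k + 5)/(2*k + 3).
Factor: A=3; B=1; C=k + 3/2.
Solve (3)·f(k+1) − (1)·f(k) = k + 3/2.
From deg A=0, deg B=0, deg C=1: d=1.
Coefficient equations give f(k) = k/2.
R(k) = B(k−1)·f(k)/C(k) = k/(2*k + 3); s_k = R·t_k = 3**(k + 1)*k.
Check: Δs_k = 3**(k + 1)*(2*k + 3). ✓

s_k = 3**(k + 1)*k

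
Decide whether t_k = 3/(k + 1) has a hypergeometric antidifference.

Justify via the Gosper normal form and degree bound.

The ratio is (k + 1)/(k + 2).
Gosper form: A/B · C(k+1)/C(k) with A=k + 1, B=k + 2, C=1.
f must satisfy (k + 1)·f(k+1) − (k + 1)·f(k) = 1.
Degrees (1,1,0) ⇒ d ≤ 0.
f = c0 ⇒ A·f(k+1) − B(k−1)·f(k) − C = -1. The system {-1 = 0} is inconsistent; no antidifference.

No — t_k has no hypergeometric antidifference.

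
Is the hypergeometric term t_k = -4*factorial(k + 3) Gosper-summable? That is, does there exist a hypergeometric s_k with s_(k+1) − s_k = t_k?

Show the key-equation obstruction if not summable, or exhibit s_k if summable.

No — negative degree bound, so no certificate f.

The ratio is k + 4.
A = k + 4, B = 1, C = 1.
f must satisfy (k + 4)·f(k+1) − (1)·f(k) = 1.
deg f ≤ -1 (via 1,0,0).
d = -1 < 0 ⇒ no nonzero polynomial f; not summable.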